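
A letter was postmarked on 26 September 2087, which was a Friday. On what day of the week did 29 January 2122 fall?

From September 26, 2087 to September 26, 2121: 34 years, of which 8 contain a Feb 29 — 26×365 + 8×366 = 12418 days.
(2100 is not a leap year (divisible by 100 but not 400).)
September 2121: 30 − 26 = 4 days remain.
Then October (31), November (30), December (31): 31 + 30 + 31 = 92 days.
January 1–29, 2122: 29 days.
Residual: 125 days.
Total: 12543 days.
12543 mod 7 = 6, so 6 days after Friday is Thursday.

Thursday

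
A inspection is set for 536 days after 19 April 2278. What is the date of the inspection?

7 October 2279

Count 536 days after April 19, 2278:
April 19, 2278 → April 19, 2279: 365 days.
April 2279: 30 − 19 = 11 days remain.
Then May (31), June (30), July (31), August (31), September (30): 31 + 30 + 31 + 31 + 30 = 153 days.
October 1–7, 2279: 7 days.
Residual: 171 days.
Total: 536 days.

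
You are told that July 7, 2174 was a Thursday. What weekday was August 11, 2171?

Sunday

Count forward from the earlier date (August 11, 2171) to the later (July 7, 2174):
Day-of-year of August 11, 2171: 223.
Day-of-year of July 7, 2174: 188.
2171 has 365 days, so 365 − 223 = 142 days remain in 2171.
Full years: 2172: 366; 2173: 365. Sum = 731.
Total: 142 + 731 + 188 = 1061 days.
1061 mod 7 = 4, so 4 days before Thursday is Sunday.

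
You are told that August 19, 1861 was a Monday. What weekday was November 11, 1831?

Friday

Count forward from the earlier date (November 11, 1831) to the later (August 19, 1861):
Day-of-year of November 11, 1831: 315.
Day-of-year of August 19, 1861: 231.
1831 has 365 days, so 365 − 315 = 50 days remain in 1831.
Full years 1832–1860: 21 common + 8 leap = 21×365 + 8×366 = 10593 days.
Total: 50 + 10593 + 231 = 10874 days.
10874 mod 7 = 3, so 3 days before Monday is Friday.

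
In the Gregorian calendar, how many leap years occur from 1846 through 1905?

14

Years divisible by 4: 1848, 1852, …, 1904 — 15 in all.
Of these, 1900 is divisible by 100 but not 400, so not leap.
Leap years: 15 − 1 = 14.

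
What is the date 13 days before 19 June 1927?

6 June 1927

Count 13 days before June 19, 1927:
Within June 1927: 19 − 6 = 13 days.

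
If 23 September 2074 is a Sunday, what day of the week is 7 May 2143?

From September 23, 2074 to September 23, 2142: 68 years, of which 16 contain a Feb 29 — 52×365 + 16×366 = 24836 days.
(2100 is not a leap year (divisible by 100 but not 400).)
September 2142: 30 − 23 = 7 days remain.
Then October (31), November (30), December (31), January (31), February 2143 (28), March (31), April (30): 31 + 30 + 31 + 31 + 28 + 31 + 30 = 212 days.
May 1–7, 2143: 7 days.
Residual: 226 days.
Total: 25062 days.
25062 mod 7 = 2, so 2 days after Sunday is Tuesday.

Tuesday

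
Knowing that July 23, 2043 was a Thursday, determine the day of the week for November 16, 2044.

Wednesday

July 23, 2043 → July 23, 2044: 366 days (2044 is a leap year).
July 2044: 31 − 23 = 8 days remain.
Then August (31), September (30), October (31): 31 + 30 + 31 = 92 days.
November 1–16, 2044: 16 days.
Residual: 116 days.
Total: 482 days.
482 mod 7 = 6, so 6 days after Thursday is Wednesday.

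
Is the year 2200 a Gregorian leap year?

2200 is not a leap year (divisible by 100 but not 400).

No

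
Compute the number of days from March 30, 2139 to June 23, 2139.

85

March 2139: 31 − 30 = 1 day remains.
Then April (30), May (31): 30 + 31 = 61 days.
June 1–23, 2139: 23 days.
Total: 1 + 61 + 23 = 85 days.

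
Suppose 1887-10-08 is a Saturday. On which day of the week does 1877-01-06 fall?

Count forward from the earlier date (January 6, 1877) to the later (October 8, 1887):
From January 6, 1877 to January 6, 1887: 10 years, of which 2 contain a Feb 29 — 8×365 + 2×366 = 3652 days.
January 1887: 31 − 6 = 25 days remain.
Then February 1887 (28), March (31), April (30), May (31), June (30), July (31), August (31), September (30): 28 + 31 + 30 + 31 + 30 + 31 + 31 + 30 = 242 days.
October 1–8, 1887: 8 days.
Residual: 275 days.
Total: 3927 days.
3927 is a multiple of 7, so 1877-01-06 falls on the same weekday: Saturday.

Saturday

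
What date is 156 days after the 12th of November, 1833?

the 17th of April, 1834

Count 156 days after November 12, 1833:
November 1833: 30 − 12 = 18 days remain.
Then December (31), January (31), February 1834 (28), March (31): 31 + 31 + 28 + 31 = 121 days.
April 1–17, 1834: 17 days.
Total: 18 + 121 + 17 = 156 days.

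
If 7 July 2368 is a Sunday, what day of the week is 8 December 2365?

Wednesday

Count forward from the earlier date (December 8, 2365) to the later (July 7, 2368):
December 8, 2365 → December 8, 2366: 365 days.
December 8, 2366 → December 8, 2367: 365 days.
December 2367: 31 − 8 = 23 days remain.
Then January (31), February 2368 (29), March (31), April (30), May (31), June (30): 31 + 29 + 31 + 30 + 31 + 30 = 182 days.
July 1–7, 2368: 7 days.
Residual: 212 days.
Total: 942 days.
942 mod 7 = 4, so 4 days before Sunday is Wednesday.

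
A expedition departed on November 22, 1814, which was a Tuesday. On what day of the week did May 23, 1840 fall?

From November 22, 1814 to November 22, 1839: 25 years, of which 6 contain a Feb 29 — 19×365 + 6×366 = 9131 days.
November 1839: 30 − 22 = 8 days remain.
Then December (31), January (31), February 1840 (29), March (31), April (30): 31 + 31 + 29 + 31 + 30 = 152 days.
May 1–23, 1840: 23 days.
Residual: 183 days.
Total: 9314 days.
9314 mod 7 = 4, so 4 days after Tuesday is Saturday.

Saturday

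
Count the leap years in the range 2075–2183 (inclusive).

26

Years divisible by 4: 2076, 2080, …, 2180 — 27 in all.
Of these, 2100 is divisible by 100 but not 400, so not leap.
Leap years: 27 − 1 = 26.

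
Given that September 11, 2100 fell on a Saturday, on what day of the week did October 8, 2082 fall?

Thursday

Count forward from the earlier date (October 8, 2082) to the later (September 11, 2100):
Day-of-year of October 8, 2082: 281.
Day-of-year of September 11, 2100: 254.
2082 has 365 days, so 365 − 281 = 84 days remain in 2082.
Full years 2083–2099: 13 common + 4 leap = 13×365 + 4×366 = 6209 days.
Total: 84 + 6209 + 254 = 6547 days.
6547 mod 7 = 2, so 2 days before Saturday is Thursday.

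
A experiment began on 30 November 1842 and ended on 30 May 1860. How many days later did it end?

6391

From November 30, 1842 to November 30, 1859: 17 years, of which 4 contain a Feb 29 — 13×365 + 4×366 = 6209 days.
November 1859: 30 − 30 = 0 days remain.
Then December (31), January (31), February 1860 (29), March (31), April (30): 31 + 31 + 29 + 31 + 30 = 152 days.
May 1–30, 1860: 30 days.
Residual: 182 days.
Total: 6391 days.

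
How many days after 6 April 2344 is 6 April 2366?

Day-of-year of April 6, 2344: 97.
Day-of-year of April 6, 2366: 96.
2344 has 366 days, so 366 − 97 = 269 days remain in 2344.
Full years 2345–2365: 16 common + 5 leap = 16×365 + 5×366 = 7670 days.
Total: 269 + 7670 + 96 = 8035 days.

8035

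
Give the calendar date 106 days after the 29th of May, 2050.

the 12th of September, 2050

Count 106 days after May 29, 2050:
May 2050: 31 − 29 = 2 days remain.
Then June (30), July (31), August (31): 30 + 31 + 31 = 92 days.
September 1–12, 2050: 12 days.
Total: 2 + 92 + 12 = 106 days.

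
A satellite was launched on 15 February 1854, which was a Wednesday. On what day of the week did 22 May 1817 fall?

Thursday

Count forward from the earlier date (May 22, 1817) to the later (February 15, 1854):
From May 22, 1817 to May 22, 1853: 36 years, of which 9 contain a Feb 29 — 27×365 + 9×366 = 13149 days.
May 1853: 31 − 22 = 9 days remain.
Then June (30), July (31), August (31), September (30), October (31), November (30), December (31), January (31): 30 + 31 + 31 + 30 + 31 + 30 + 31 + 31 = 245 days.
February 1–15, 1854: 15 days (1854 is not a leap year).
Residual: 269 days.
Total: 13418 days.
13418 mod 7 = 6, so 6 days before Wednesday is Thursday.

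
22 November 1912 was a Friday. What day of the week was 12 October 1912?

Saturday

Count forward from the earlier date (October 12, 1912) to the later (November 22, 1912):
October 1912: 31 − 12 = 19 days remain.
November 1–22, 1912: 22 days.
Total: 19 + 22 = 41 days.
41 mod 7 = 6, so 6 days before Friday is Saturday.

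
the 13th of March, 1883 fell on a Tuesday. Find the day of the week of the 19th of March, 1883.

Monday

Within March 1883: 19 − 13 = 6 days.
6 mod 7 = 6, so 6 days after Tuesday is Monday.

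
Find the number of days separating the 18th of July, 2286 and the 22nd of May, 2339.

Day-of-year of July 18, 2286: 199.
Day-of-year of May 22, 2339: 142.
2286 has 365 days, so 365 − 199 = 166 days remain in 2286.
Full years 2287–2338: 40 common + 12 leap = 40×365 + 12×366 = 18992 days.
Total: 166 + 18992 + 142 = 19300 days.

19300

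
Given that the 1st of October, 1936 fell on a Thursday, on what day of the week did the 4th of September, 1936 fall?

Count forward from the earlier date (September 4, 1936) to the later (October 1, 1936):
September 1936: 30 − 4 = 26 days remain.
October 1, 1936: 1 day.
Total: 26 + 1 = 27 days.
27 mod 7 = 6, so 6 days before Thursday is Friday.

Friday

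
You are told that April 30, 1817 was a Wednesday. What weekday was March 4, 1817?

Count forward from the earlier date (March 4, 1817) to the later (April 30, 1817):
March 1817: 31 − 4 = 27 days remain.
April 1–30, 1817: 30 days.
Total: 27 + 30 = 57 days.
57 mod 7 = 1, so 1 day before Wednesday is Tuesday.

Tuesday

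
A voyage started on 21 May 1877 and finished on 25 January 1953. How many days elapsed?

From May 21, 1877 to May 21, 1952: 75 years, of which 18 contain a Feb 29 — 57×365 + 18×366 = 27393 days.
(1900 is not a leap year (divisible by 100 but not 400).)
May 1952: 31 − 21 = 10 days remain.
Then June (30), July (31), August (31), September (30), October (31), November (30), December (31): 30 + 31 + 31 + 30 + 31 + 30 + 31 = 214 days.
January 1–25, 1953: 25 days.
Residual: 249 days.
Total: 27642 days.

27642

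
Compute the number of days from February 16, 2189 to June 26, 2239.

From February 16, 2189 to February 16, 2239: 50 years, of which 11 contain a Feb 29 — 39×365 + 11×366 = 18261 days.
(2200 is not a leap year (divisible by 100 but not 400).)
February 2239: 28 − 16 = 12 days remain (2239 is not a leap year, so February has 28 days).
Then March (31), April (30), May (31): 31 + 30 + 31 = 92 days.
June 1–26, 2239: 26 days.
Residual: 130 days.
Total: 18391 days.

18391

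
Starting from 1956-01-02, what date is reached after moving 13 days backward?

1955-12-20

Count 13 days before January 2, 1956:
December 1955: 31 − 20 = 11 days remain.
January 1–2, 1956: 2 days.
Total: 11 + 2 = 13 days.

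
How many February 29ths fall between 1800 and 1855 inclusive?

13

Years divisible by 4: 1800, 1804, …, 1852 — 14 in all.
Of these, 1800 is divisible by 100 but not 400, so not leap.
Leap years: 14 − 1 = 13.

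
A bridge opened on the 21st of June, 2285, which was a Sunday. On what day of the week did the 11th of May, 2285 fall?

Monday

Count forward from the earlier date (May 11, 2285) to the later (June 21, 2285):
May 2285: 31 − 11 = 20 days remain.
June 1–21, 2285: 21 days.
Total: 20 + 21 = 41 days.
41 mod 7 = 6, so 6 days before Sunday is Monday.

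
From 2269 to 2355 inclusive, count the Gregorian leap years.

Years divisible by 4: 2272, 2276, …, 2352 — 21 in all.
Of these, 2300 is divisible by 100 but not 400, so not leap.
Leap years: 21 − 1 = 20.

20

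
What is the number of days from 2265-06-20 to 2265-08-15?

56

June 2265: 30 − 20 = 10 days remain.
Then July (31): 31 days.
August 1–15, 2265: 15 days.
Total: 10 + 31 + 15 = 56 days.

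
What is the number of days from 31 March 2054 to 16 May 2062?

Day-of-year of March 31, 2054: 90.
Day-of-year of May 16, 2062: 136.
2054 has 365 days, so 365 − 90 = 275 days remain in 2054.
Full years 2055–2061: 5 common + 2 leap = 5×365 + 2×366 = 2557 days.
Total: 275 + 2557 + 136 = 2968 days.

2968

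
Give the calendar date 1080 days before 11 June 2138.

27 June 2135

Count 1080 days before June 11, 2138:
Day-of-year of June 27, 2135: 178.
Day-of-year of June 11, 2138: 162.
2135 has 365 days, so 365 − 178 = 187 days remain in 2135.
Full years: 2136: 366; 2137: 365. Sum = 731.
Total: 187 + 731 + 162 = 1080 days.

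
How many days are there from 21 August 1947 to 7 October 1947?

47

August 1947: 31 − 21 = 10 days remain.
Then September (30): 30 days.
October 1–7, 1947: 7 days.
Total: 10 + 30 + 7 = 47 days.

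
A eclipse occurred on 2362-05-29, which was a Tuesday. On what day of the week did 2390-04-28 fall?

From May 29, 2362 to May 29, 2389: 27 years, of which 7 contain a Feb 29 — 20×365 + 7×366 = 9862 days.
May 2389: 31 − 29 = 2 days remain.
Then 10 full months totalling 304 days.
April 1–28, 2390: 28 days.
Residual: 334 days.
Total: 10196 days.
10196 mod 7 = 4, so 4 days after Tuesday is Saturday.

Saturday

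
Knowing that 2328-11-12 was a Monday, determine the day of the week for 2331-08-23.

November 12, 2328 → November 12, 2329: 365 days.
November 12, 2329 → November 12, 2330: 365 days.
November 2330: 30 − 12 = 18 days remain.
Then December (31), January (31), February 2331 (28), March (31), April (30), May (31), June (30), July (31): 31 + 31 + 28 + 31 + 30 + 31 + 30 + 31 = 243 days.
August 1–23, 2331: 23 days.
Residual: 284 days.
Total: 1014 days.
1014 mod 7 = 6, so 6 days after Monday is Sunday.

Sunday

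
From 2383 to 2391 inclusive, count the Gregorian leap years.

Years divisible by 4 in [2383, 2391]: 2384, 2388.
No century exceptions apply. Count: 2.

2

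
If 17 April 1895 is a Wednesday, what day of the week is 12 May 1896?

Day-of-year of April 17, 1895: 107.
Day-of-year of May 12, 1896: 133.
1895 has 365 days, so 365 − 107 = 258 days remain in 1895.
Total: 258 + 133 = 391 days.
391 mod 7 = 6, so 6 days after Wednesday is Tuesday.

Tuesday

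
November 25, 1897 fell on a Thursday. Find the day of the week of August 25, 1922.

Friday

From November 25, 1897 to November 25, 1921: 24 years, of which 5 contain a Feb 29 — 19×365 + 5×366 = 8765 days.
(1900 is not a leap year (divisible by 100 but not 400).)
November 1921: 30 − 25 = 5 days remain.
Then December (31), January (31), February 1922 (28), March (31), April (30), May (31), June (30), July (31): 31 + 31 + 28 + 31 + 30 + 31 + 30 + 31 = 243 days.
August 1–25, 1922: 25 days.
Residual: 273 days.
Total: 9038 days.
9038 mod 7 = 1, so 1 day after Thursday is Friday.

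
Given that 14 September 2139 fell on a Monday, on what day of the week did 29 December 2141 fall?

Friday

Day-of-year of September 14, 2139: 257.
Day-of-year of December 29, 2141: 363.
2139 has 365 days, so 365 − 257 = 108 days remain in 2139.
Full years: 2140: 366. Sum = 366.
Total: 108 + 366 + 363 = 837 days.
837 mod 7 = 4, so 4 days after Monday is Friday.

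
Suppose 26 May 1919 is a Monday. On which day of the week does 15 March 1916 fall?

Count forward from the earlier date (March 15, 1916) to the later (May 26, 1919):
March 15, 1916 → March 15, 1917: 365 days.
March 15, 1917 → March 15, 1918: 365 days.
March 15, 1918 → March 15, 1919: 365 days.
March 1919: 31 − 15 = 16 days remain.
Then April (30): 30 days.
May 1–26, 1919: 26 days.
Residual: 72 days.
Total: 1167 days.
1167 mod 7 = 5, so 5 days before Monday is Wednesday.

Wednesday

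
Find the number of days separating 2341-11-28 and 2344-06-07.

November 28, 2341 → November 28, 2342: 365 days.
November 28, 2342 → November 28, 2343: 365 days.
November 2343: 30 − 28 = 2 days remain.
Then December (31), January (31), February 2344 (29), March (31), April (30), May (31): 31 + 31 + 29 + 31 + 30 + 31 = 183 days.
June 1–7, 2344: 7 days.
Residual: 192 days.
Total: 922 days.

922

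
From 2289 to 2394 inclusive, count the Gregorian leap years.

Years divisible by 4: 2292, 2296, …, 2392 — 26 in all.
Of these, 2300 is divisible by 100 but not 400, so not leap.
Leap years: 26 − 1 = 25.

25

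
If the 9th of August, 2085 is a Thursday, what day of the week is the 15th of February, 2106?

Monday

From August 9, 2085 to August 9, 2105: 20 years, of which 4 contain a Feb 29 — 16×365 + 4×366 = 7304 days.
(2100 is not a leap year (divisible by 100 but not 400).)
August 2105: 31 − 9 = 22 days remain.
Then September (30), October (31), November (30), December (31), January (31): 30 + 31 + 30 + 31 + 31 = 153 days.
February 1–15, 2106: 15 days (2106 is not a leap year).
Residual: 190 days.
Total: 7494 days.
7494 mod 7 = 4, so 4 days after Thursday is Monday.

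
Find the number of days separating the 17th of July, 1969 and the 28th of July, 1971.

July 17, 1969 → July 17, 1970: 365 days.
July 17, 1970 → July 17, 1971: 365 days.
Within July 1971: 28 − 17 = 11 days.
Total: 741 days.

741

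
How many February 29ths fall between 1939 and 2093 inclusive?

39

Years divisible by 4: 1940, 1944, …, 2092 — 39 in all.
2000 is divisible by 400, so still leap.
No century exceptions apply. Count: 39.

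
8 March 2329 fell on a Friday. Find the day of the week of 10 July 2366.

Sunday

Day-of-year of March 8, 2329: 67.
Day-of-year of July 10, 2366: 191.
2329 has 365 days, so 365 − 67 = 298 days remain in 2329.
Full years 2330–2365: 27 common + 9 leap = 27×365 + 9×366 = 13149 days.
Total: 298 + 13149 + 191 = 13638 days.
13638 mod 7 = 2, so 2 days after Friday is Sunday.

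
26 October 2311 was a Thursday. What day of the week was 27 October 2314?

Tuesday

Day-of-year of October 26, 2311: 299.
Day-of-year of October 27, 2314: 300.
2311 has 365 days, so 365 − 299 = 66 days remain in 2311.
Full years: 2312: 366; 2313: 365. Sum = 731.
Total: 66 + 731 + 300 = 1097 days.
1097 mod 7 = 5, so 5 days after Thursday is Tuesday.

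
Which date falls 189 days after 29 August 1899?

6 March 1900

Count 189 days after August 29, 1899:
August 1899: 31 − 29 = 2 days remain.
Then September (30), October (31), November (30), December (31), January (31), February 1900 (28): 30 + 31 + 30 + 31 + 31 + 28 = 181 days.
March 1–6, 1900: 6 days.
Residual: 189 days.
Total: 189 days.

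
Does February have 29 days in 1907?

1907 is not a leap year.

No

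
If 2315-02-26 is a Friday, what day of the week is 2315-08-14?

February 2315: 28 − 26 = 2 days remain (2315 is not a leap year, so February has 28 days).
Then March (31), April (30), May (31), June (30), July (31): 31 + 30 + 31 + 30 + 31 = 153 days.
August 1–14, 2315: 14 days.
Total: 2 + 153 + 14 = 169 days.
169 mod 7 = 1, so 1 day after Friday is Saturday.

Saturday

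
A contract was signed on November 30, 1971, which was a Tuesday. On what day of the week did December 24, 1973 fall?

Monday

November 30, 1971 → November 30, 1972: 366 days (1972 is a leap year).
November 30, 1972 → November 30, 1973: 365 days.
November 1973: 30 − 30 = 0 days remain.
December 1–24, 1973: 24 days.
Residual: 24 days.
Total: 755 days.
755 mod 7 = 6, so 6 days after Tuesday is Monday.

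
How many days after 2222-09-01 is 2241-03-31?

Day-of-year of September 1, 2222: 244.
Day-of-year of March 31, 2241: 90.
2222 has 365 days, so 365 − 244 = 121 days remain in 2222.
Full years 2223–2240: 13 common + 5 leap = 13×365 + 5×366 = 6575 days.
Total: 121 + 6575 + 90 = 6786 days.

6786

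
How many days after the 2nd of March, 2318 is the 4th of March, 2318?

2

Within March 2318: 4 − 2 = 2 days.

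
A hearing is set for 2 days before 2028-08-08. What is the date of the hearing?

2028-08-06

Count 2 days before August 8, 2028:
Within August 2028: 8 − 6 = 2 days.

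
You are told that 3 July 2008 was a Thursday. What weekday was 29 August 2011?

Monday

July 3, 2008 → July 3, 2009: 365 days.
July 3, 2009 → July 3, 2010: 365 days.
July 3, 2010 → July 3, 2011: 365 days.
July 2011: 31 − 3 = 28 days remain.
August 1–29, 2011: 29 days.
Residual: 57 days.
Total: 1152 days.
1152 mod 7 = 4, so 4 days after Thursday is Monday.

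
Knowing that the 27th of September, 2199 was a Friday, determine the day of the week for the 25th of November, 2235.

Day-of-year of September 27, 2199: 270.
Day-of-year of November 25, 2235: 329.
2199 has 365 days, so 365 − 270 = 95 days remain in 2199.
Full years 2200–2234: 27 common + 8 leap = 27×365 + 8×366 = 12783 days.
Total: 95 + 12783 + 329 = 13207 days.
13207 mod 7 = 5, so 5 days after Friday is Wednesday.

Wednesday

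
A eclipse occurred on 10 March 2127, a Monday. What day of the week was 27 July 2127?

March 2127: 31 − 10 = 21 days remain.
Then April (30), May (31), June (30): 30 + 31 + 30 = 91 days.
July 1–27, 2127: 27 days.
Total: 21 + 91 + 27 = 139 days.
139 mod 7 = 6, so 6 days after Monday is Sunday.

Sunday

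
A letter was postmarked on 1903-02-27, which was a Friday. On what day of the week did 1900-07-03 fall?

Tuesday

Count forward from the earlier date (July 3, 1900) to the later (February 27, 1903):
Day-of-year of July 3, 1900: 184.
Day-of-year of February 27, 1903: 58.
1900 has 365 days, so 365 − 184 = 181 days remain in 1900.
Full years: 1901: 365; 1902: 365. Sum = 730.
Total: 181 + 730 + 58 = 969 days.
969 mod 7 = 3, so 3 days before Friday is Tuesday.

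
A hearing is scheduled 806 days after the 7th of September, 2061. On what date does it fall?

the 22nd of November, 2063

Count 806 days after September 7, 2061:
Day-of-year of September 7, 2061: 250.
Day-of-year of November 22, 2063: 326.
2061 has 365 days, so 365 − 250 = 115 days remain in 2061.
Full years: 2062: 365. Sum = 365.
Total: 115 + 365 + 326 = 806 days.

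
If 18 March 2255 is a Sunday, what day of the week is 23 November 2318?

Day-of-year of March 18, 2255: 77.
Day-of-year of November 23, 2318: 327.
2255 has 365 days, so 365 − 77 = 288 days remain in 2255.
Full years 2256–2317: 47 common + 15 leap = 47×365 + 15×366 = 22645 days.
Total: 288 + 22645 + 327 = 23260 days.
23260 mod 7 = 6, so 6 days after Sunday is Saturday.

Saturday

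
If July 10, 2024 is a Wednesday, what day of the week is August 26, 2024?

Monday

July 2024: 31 − 10 = 21 days remain.
August 1–26, 2024: 26 days.
Total: 21 + 26 = 47 days.
47 mod 7 = 5, so 5 days after Wednesday is Monday.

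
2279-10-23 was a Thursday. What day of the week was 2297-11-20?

From October 23, 2279 to October 23, 2297: 18 years, of which 5 contain a Feb 29 — 13×365 + 5×366 = 6575 days.
October 2297: 31 − 23 = 8 days remain.
November 1–20, 2297: 20 days.
Residual: 28 days.
Total: 6603 days.
6603 mod 7 = 2, so 2 days after Thursday is Saturday.

Saturday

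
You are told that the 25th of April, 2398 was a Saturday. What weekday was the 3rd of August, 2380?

Sunday

Count forward from the earlier date (August 3, 2380) to the later (April 25, 2398):
From August 3, 2380 to August 3, 2397: 17 years, of which 4 contain a Feb 29 — 13×365 + 4×366 = 6209 days.
August 2397: 31 − 3 = 28 days remain.
Then September (30), October (31), November (30), December (31), January (31), February 2398 (28), March (31): 30 + 31 + 30 + 31 + 31 + 28 + 31 = 212 days.
April 1–25, 2398: 25 days.
Residual: 265 days.
Total: 6474 days.
6474 mod 7 = 6, so 6 days before Saturday is Sunday.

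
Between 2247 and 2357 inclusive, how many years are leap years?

27

Years divisible by 4: 2248, 2252, …, 2356 — 28 in all.
Of these, 2300 is divisible by 100 but not 400, so not leap.
Leap years: 28 − 1 = 27.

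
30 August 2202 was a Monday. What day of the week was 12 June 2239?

Wednesday

Day-of-year of August 30, 2202: 242.
Day-of-year of June 12, 2239: 163.
2202 has 365 days, so 365 − 242 = 123 days remain in 2202.
Full years 2203–2238: 27 common + 9 leap = 27×365 + 9×366 = 13149 days.
Total: 123 + 13149 + 163 = 13435 days.
13435 mod 7 = 2, so 2 days after Monday is Wednesday.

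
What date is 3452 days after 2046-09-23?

2056-03-06

Count 3452 days after September 23, 2046:
From September 23, 2046 to September 23, 2055: 9 years, of which 2 contain a Feb 29 — 7×365 + 2×366 = 3287 days.
September 2055: 30 − 23 = 7 days remain.
Then October (31), November (30), December (31), January (31), February 2056 (29): 31 + 30 + 31 + 31 + 29 = 152 days.
March 1–6, 2056: 6 days.
Residual: 165 days.
Total: 3452 days.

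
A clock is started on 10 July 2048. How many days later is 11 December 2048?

154

July 2048: 31 − 10 = 21 days remain.
Then August (31), September (30), October (31), November (30): 31 + 30 + 31 + 30 = 122 days.
December 1–11, 2048: 11 days.
Total: 21 + 122 + 11 = 154 days.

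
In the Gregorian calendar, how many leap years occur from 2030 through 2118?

21

Years divisible by 4: 2032, 2036, …, 2116 — 22 in all.
Of these, 2100 is divisible by 100 but not 400, so not leap.
Leap years: 22 − 1 = 21.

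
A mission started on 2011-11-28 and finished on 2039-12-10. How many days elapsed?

10239

Day-of-year of November 28, 2011: 332.
Day-of-year of December 10, 2039: 344.
2011 has 365 days, so 365 − 332 = 33 days remain in 2011.
Full years 2012–2038: 20 common + 7 leap = 20×365 + 7×366 = 9862 days.
Total: 33 + 9862 + 344 = 10239 days.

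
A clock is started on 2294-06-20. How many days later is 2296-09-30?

June 2294: 30 − 20 = 10 days remain.
Then 26 full months totalling 793 days.
September 1–30, 2296: 30 days.
Total: 10 + 793 + 30 = 833 days.

833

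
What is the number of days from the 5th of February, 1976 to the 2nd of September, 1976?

February 1976: 29 − 5 = 24 days remain (1976 is a leap year, so February has 29 days).
Then March (31), April (30), May (31), June (30), July (31), August (31): 31 + 30 + 31 + 30 + 31 + 31 = 184 days.
September 1–2, 1976: 2 days.
Total: 24 + 184 + 2 = 210 days.

210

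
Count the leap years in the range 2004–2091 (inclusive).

22

Years divisible by 4: 2004, 2008, …, 2088 — 22 in all.
No century exceptions apply. Count: 22.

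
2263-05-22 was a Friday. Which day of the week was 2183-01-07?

Count forward from the earlier date (January 7, 2183) to the later (May 22, 2263):
From January 7, 2183 to January 7, 2263: 80 years, of which 19 contain a Feb 29 — 61×365 + 19×366 = 29219 days.
(2200 is not a leap year (divisible by 100 but not 400).)
January 2263: 31 − 7 = 24 days remain.
Then February 2263 (28), March (31), April (30): 28 + 31 + 30 = 89 days.
May 1–22, 2263: 22 days.
Residual: 135 days.
Total: 29354 days.
29354 mod 7 = 3, so 3 days before Friday is Tuesday.

Tuesday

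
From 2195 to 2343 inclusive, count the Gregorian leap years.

Years divisible by 4: 2196, 2200, …, 2340 — 37 in all.
Of these, 2200, 2300 are divisible by 100 but not 400, so not leap.
Leap years: 37 − 2 = 35.

35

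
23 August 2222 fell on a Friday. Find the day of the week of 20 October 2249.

Saturday

From August 23, 2222 to August 23, 2249: 27 years, of which 7 contain a Feb 29 — 20×365 + 7×366 = 9862 days.
August 2249: 31 − 23 = 8 days remain.
Then September (30): 30 days.
October 1–20, 2249: 20 days.
Residual: 58 days.
Total: 9920 days.
9920 mod 7 = 1, so 1 day after Friday is Saturday.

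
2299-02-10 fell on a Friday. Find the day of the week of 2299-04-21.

Friday

February 2299: 28 − 10 = 18 days remain (2299 is not a leap year, so February has 28 days).
Then March (31): 31 days.
April 1–21, 2299: 21 days.
Total: 18 + 31 + 21 = 70 days.
70 is a multiple of 7, so 2299-04-21 falls on the same weekday: Friday.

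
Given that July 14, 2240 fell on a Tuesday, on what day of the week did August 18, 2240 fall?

Tuesday

July 2240: 31 − 14 = 17 days remain.
August 1–18, 2240: 18 days.
Total: 17 + 18 = 35 days.
35 is a multiple of 7, so August 18, 2240 falls on the same weekday: Tuesday.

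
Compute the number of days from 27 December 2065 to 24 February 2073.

From December 27, 2065 to December 27, 2072: 7 years, of which 2 contain a Feb 29 — 5×365 + 2×366 = 2557 days.
December 2072: 31 − 27 = 4 days remain.
Then January (31): 31 days.
February 1–24, 2073: 24 days (2073 is not a leap year).
Residual: 59 days.
Total: 2616 days.

2616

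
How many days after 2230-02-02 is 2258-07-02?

From February 2, 2230 to February 2, 2258: 28 years, of which 7 contain a Feb 29 — 21×365 + 7×366 = 10227 days.
February 2258: 28 − 2 = 26 days remain (2258 is not a leap year, so February has 28 days).
Then March (31), April (30), May (31), June (30): 31 + 30 + 31 + 30 = 122 days.
July 1–2, 2258: 2 days.
Residual: 150 days.
Total: 10377 days.

10377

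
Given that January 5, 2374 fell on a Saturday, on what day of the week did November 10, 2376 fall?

Wednesday

January 2374: 31 − 5 = 26 days remain.
Then 33 full months totalling 1004 days.
November 1–10, 2376: 10 days.
Total: 26 + 1004 + 10 = 1040 days.
1040 mod 7 = 4, so 4 days after Saturday is Wednesday.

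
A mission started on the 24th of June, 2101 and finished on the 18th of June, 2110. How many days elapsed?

3281

Day-of-year of June 24, 2101: 175.
Day-of-year of June 18, 2110: 169.
2101 has 365 days, so 365 − 175 = 190 days remain in 2101.
Full years 2102–2109: 6 common + 2 leap = 6×365 + 2×366 = 2922 days.
Total: 190 + 2922 + 169 = 3281 days.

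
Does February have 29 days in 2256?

2256 is a leap year.

Yes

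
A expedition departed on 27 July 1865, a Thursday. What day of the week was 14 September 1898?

Wednesday

Day-of-year of July 27, 1865: 208.
Day-of-year of September 14, 1898: 257.
1865 has 365 days, so 365 − 208 = 157 days remain in 1865.
Full years 1866–1897: 24 common + 8 leap = 24×365 + 8×366 = 11688 days.
Total: 157 + 11688 + 257 = 12102 days.
12102 mod 7 = 6, so 6 days after Thursday is Wednesday.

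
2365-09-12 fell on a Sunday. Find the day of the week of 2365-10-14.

Thursday

September 2365: 30 − 12 = 18 days remain.
October 1–14, 2365: 14 days.
Total: 18 + 14 = 32 days.
32 mod 7 = 4, so 4 days after Sunday is Thursday.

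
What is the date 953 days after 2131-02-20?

2133-09-30

Count 953 days after February 20, 2131:
February 20, 2131 → February 20, 2132: 365 days.
February 20, 2132 → February 20, 2133: 366 days (2132 is a leap year).
February 2133: 28 − 20 = 8 days remain (2133 is not a leap year, so February has 28 days).
Then March (31), April (30), May (31), June (30), July (31), August (31): 31 + 30 + 31 + 30 + 31 + 31 = 184 days.
September 1–30, 2133: 30 days.
Residual: 222 days.
Total: 953 days.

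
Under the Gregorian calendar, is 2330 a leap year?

2330 is not a leap year.

No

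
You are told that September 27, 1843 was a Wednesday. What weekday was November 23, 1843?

September 1843: 30 − 27 = 3 days remain.
Then October (31): 31 days.
November 1–23, 1843: 23 days.
Total: 3 + 31 + 23 = 57 days.
57 mod 7 = 1, so 1 day after Wednesday is Thursday.

Thursday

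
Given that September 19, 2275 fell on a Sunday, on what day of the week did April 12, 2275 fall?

Count forward from the earlier date (April 12, 2275) to the later (September 19, 2275):
April 2275: 30 − 12 = 18 days remain.
Then May (31), June (30), July (31), August (31): 31 + 30 + 31 + 31 = 123 days.
September 1–19, 2275: 19 days.
Total: 18 + 123 + 19 = 160 days.
160 mod 7 = 6, so 6 days before Sunday is Monday.

Monday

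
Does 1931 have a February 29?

No

1931 is not a leap year.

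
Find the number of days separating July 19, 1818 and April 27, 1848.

10875

Day-of-year of July 19, 1818: 200.
Day-of-year of April 27, 1848: 118.
1818 has 365 days, so 365 − 200 = 165 days remain in 1818.
Full years 1819–1847: 22 common + 7 leap = 22×365 + 7×366 = 10592 days.
Total: 165 + 10592 + 118 = 10875 days.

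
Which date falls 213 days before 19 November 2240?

20 April 2240

Count 213 days before November 19, 2240:
April 2240: 30 − 20 = 10 days remain.
Then May (31), June (30), July (31), August (31), September (30), October (31): 31 + 30 + 31 + 31 + 30 + 31 = 184 days.
November 1–19, 2240: 19 days.
Total: 10 + 184 + 19 = 213 days.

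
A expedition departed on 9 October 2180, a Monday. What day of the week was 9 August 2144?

Count forward from the earlier date (August 9, 2144) to the later (October 9, 2180):
From August 9, 2144 to August 9, 2180: 36 years, of which 9 contain a Feb 29 — 27×365 + 9×366 = 13149 days.
August 2180: 31 − 9 = 22 days remain.
Then September (30): 30 days.
October 1–9, 2180: 9 days.
Residual: 61 days.
Total: 13210 days.
13210 mod 7 = 1, so 1 day before Monday is Sunday.

Sunday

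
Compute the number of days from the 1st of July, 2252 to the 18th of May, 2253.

July 2252: 31 − 1 = 30 days remain.
Then 9 full months totalling 273 days.
May 1–18, 2253: 18 days.
Total: 30 + 273 + 18 = 321 days.

321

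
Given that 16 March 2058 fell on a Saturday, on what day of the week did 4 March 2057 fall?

Count forward from the earlier date (March 4, 2057) to the later (March 16, 2058):
March 2057: 31 − 4 = 27 days remain.
Then 11 full months totalling 334 days.
March 1–16, 2058: 16 days.
Total: 27 + 334 + 16 = 377 days.
377 mod 7 = 6, so 6 days before Saturday is Sunday.

Sunday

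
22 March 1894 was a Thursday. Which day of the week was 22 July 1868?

Count forward from the earlier date (July 22, 1868) to the later (March 22, 1894):
From July 22, 1868 to July 22, 1893: 25 years, of which 6 contain a Feb 29 — 19×365 + 6×366 = 9131 days.
July 1893: 31 − 22 = 9 days remain.
Then August (31), September (30), October (31), November (30), December (31), January (31), February 1894 (28): 31 + 30 + 31 + 30 + 31 + 31 + 28 = 212 days.
March 1–22, 1894: 22 days.
Residual: 243 days.
Total: 9374 days.
9374 mod 7 = 1, so 1 day before Thursday is Wednesday.

Wednesday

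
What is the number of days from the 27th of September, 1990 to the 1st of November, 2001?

From September 27, 1990 to September 27, 2001: 11 years, of which 3 contain a Feb 29 — 8×365 + 3×366 = 4018 days.
(2000 is a leap year (divisible by 400).)
September 2001: 30 − 27 = 3 days remain.
Then October (31): 31 days.
November 1, 2001: 1 day.
Residual: 35 days.
Total: 4053 days.

4053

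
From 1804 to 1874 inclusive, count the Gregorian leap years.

Years divisible by 4: 1804, 1808, …, 1872 — 18 in all.
No century exceptions apply. Count: 18.

18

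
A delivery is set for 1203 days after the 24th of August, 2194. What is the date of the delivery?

the 9th of December, 2197

Count 1203 days after August 24, 2194:
August 24, 2194 → August 24, 2195: 365 days.
August 24, 2195 → August 24, 2196: 366 days (2196 is a leap year).
August 24, 2196 → August 24, 2197: 365 days.
August 2197: 31 − 24 = 7 days remain.
Then September (30), October (31), November (30): 30 + 31 + 30 = 91 days.
December 1–9, 2197: 9 days.
Residual: 107 days.
Total: 1203 days.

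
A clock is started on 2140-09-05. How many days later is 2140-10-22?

September 2140: 30 − 5 = 25 days remain.
October 1–22, 2140: 22 days.
Total: 25 + 22 = 47 days.

47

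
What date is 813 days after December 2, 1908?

February 23, 1911

Count 813 days after December 2, 1908:
Day-of-year of December 2, 1908: 337.
Day-of-year of February 23, 1911: 54.
1908 has 366 days, so 366 − 337 = 29 days remain in 1908.
Full years: 1909: 365; 1910: 365. Sum = 730.
Total: 29 + 730 + 54 = 813 days.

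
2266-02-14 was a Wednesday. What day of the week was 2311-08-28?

Monday

From February 14, 2266 to February 14, 2311: 45 years, of which 10 contain a Feb 29 — 35×365 + 10×366 = 16435 days.
(2300 is not a leap year (divisible by 100 but not 400).)
February 2311: 28 − 14 = 14 days remain (2311 is not a leap year, so February has 28 days).
Then March (31), April (30), May (31), June (30), July (31): 31 + 30 + 31 + 30 + 31 = 153 days.
August 1–28, 2311: 28 days.
Residual: 195 days.
Total: 16630 days.
16630 mod 7 = 5, so 5 days after Wednesday is Monday.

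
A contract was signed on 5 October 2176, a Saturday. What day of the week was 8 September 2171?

Count forward from the earlier date (September 8, 2171) to the later (October 5, 2176):
September 8, 2171 → September 8, 2172: 366 days (2172 is a leap year).
September 8, 2172 → September 8, 2173: 365 days.
September 8, 2173 → September 8, 2174: 365 days.
September 8, 2174 → September 8, 2175: 365 days.
September 8, 2175 → September 8, 2176: 366 days (2176 is a leap year).
September 2176: 30 − 8 = 22 days remain.
October 1–5, 2176: 5 days.
Residual: 27 days.
Total: 1854 days.
1854 mod 7 = 6, so 6 days before Saturday is Sunday.

Sunday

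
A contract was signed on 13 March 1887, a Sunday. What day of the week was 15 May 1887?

Sunday

March 1887: 31 − 13 = 18 days remain.
Then April (30): 30 days.
May 1–15, 1887: 15 days.
Total: 18 + 30 + 15 = 63 days.
63 is a multiple of 7, so 15 May 1887 falls on the same weekday: Sunday.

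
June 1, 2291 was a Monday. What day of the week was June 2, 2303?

From June 1, 2291 to June 1, 2303: 12 years, of which 2 contain a Feb 29 — 10×365 + 2×366 = 4382 days.
(2300 is not a leap year (divisible by 100 but not 400).)
Within June 2303: 2 − 1 = 1 day.
Total: 4383 days.
4383 mod 7 = 1, so 1 day after Monday is Tuesday.

Tuesday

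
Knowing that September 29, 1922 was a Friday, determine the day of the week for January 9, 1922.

Count forward from the earlier date (January 9, 1922) to the later (September 29, 1922):
January 1922: 31 − 9 = 22 days remain.
Then February 1922 (28), March (31), April (30), May (31), June (30), July (31), August (31): 28 + 31 + 30 + 31 + 30 + 31 + 31 = 212 days.
September 1–29, 1922: 29 days.
Total: 22 + 212 + 29 = 263 days.
263 mod 7 = 4, so 4 days before Friday is Monday.

Monday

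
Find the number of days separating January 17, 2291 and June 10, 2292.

510

January 2291: 31 − 17 = 14 days remain.
Then 16 full months totalling 486 days.
June 1–10, 2292: 10 days.
Total: 14 + 486 + 10 = 510 days.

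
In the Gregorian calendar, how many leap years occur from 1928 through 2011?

21

Years divisible by 4: 1928, 1932, …, 2008 — 21 in all.
2000 is divisible by 400, so still leap.
No century exceptions apply. Count: 21.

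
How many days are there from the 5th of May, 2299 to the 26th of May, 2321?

Day-of-year of May 5, 2299: 125.
Day-of-year of May 26, 2321: 146.
2299 has 365 days, so 365 − 125 = 240 days remain in 2299.
Full years 2300–2320: 16 common + 5 leap = 16×365 + 5×366 = 7670 days.
Total: 240 + 7670 + 146 = 8056 days.

8056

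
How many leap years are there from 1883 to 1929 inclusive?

Years divisible by 4 in [1883, 1929]: 1884, 1888, 1892, 1896, 1900, 1904, 1908, 1912, 1916, 1920, 1924, 1928.
Of these, 1900 is divisible by 100 but not 400, so not leap.
Leap years: 12 − 1 = 11.

11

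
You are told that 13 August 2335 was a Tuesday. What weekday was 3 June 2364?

Wednesday

From August 13, 2335 to August 13, 2363: 28 years, of which 7 contain a Feb 29 — 21×365 + 7×366 = 10227 days.
August 2363: 31 − 13 = 18 days remain.
Then 9 full months totalling 274 days.
June 1–3, 2364: 3 days.
Residual: 295 days.
Total: 10522 days.
10522 mod 7 = 1, so 1 day after Tuesday is Wednesday.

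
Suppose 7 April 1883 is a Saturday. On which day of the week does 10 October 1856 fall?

Friday

Count forward from the earlier date (October 10, 1856) to the later (April 7, 1883):
From October 10, 1856 to October 10, 1882: 26 years, of which 6 contain a Feb 29 — 20×365 + 6×366 = 9496 days.
October 1882: 31 − 10 = 21 days remain.
Then November (30), December (31), January (31), February 1883 (28), March (31): 30 + 31 + 31 + 28 + 31 = 151 days.
April 1–7, 1883: 7 days.
Residual: 179 days.
Total: 9675 days.
9675 mod 7 = 1, so 1 day before Saturday is Friday.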